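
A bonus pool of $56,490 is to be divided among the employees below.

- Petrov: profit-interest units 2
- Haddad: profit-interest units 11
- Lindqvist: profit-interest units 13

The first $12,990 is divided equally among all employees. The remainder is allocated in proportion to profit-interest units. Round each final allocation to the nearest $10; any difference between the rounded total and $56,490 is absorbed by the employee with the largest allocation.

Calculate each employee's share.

Equal tier: $12,990 ÷ 3 = $4,330 apiece.
Remainder $43,500 by profit-interest units (total 26): Petrov 3,346.15 → $3,350; Haddad 18,403.85 → $18,400; Lindqvist 21,750.00 → $21,750.
Totals: Petrov $4,330 + $3,350 = $7,680; Haddad $4,330 + $18,400 = $22,730; Lindqvist $4,330 + $21,750 = $26,080.

Petrov: $7,680; Haddad: $22,730; Lindqvist: $26,080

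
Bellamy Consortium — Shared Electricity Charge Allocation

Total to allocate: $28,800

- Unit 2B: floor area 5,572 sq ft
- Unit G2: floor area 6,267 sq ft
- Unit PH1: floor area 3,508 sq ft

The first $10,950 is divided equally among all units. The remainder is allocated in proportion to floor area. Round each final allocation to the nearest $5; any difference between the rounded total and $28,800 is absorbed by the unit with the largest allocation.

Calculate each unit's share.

First tranche $10,950 split equally: $3,650 each.
Remainder $17,850 by floor area (total 15,347): Unit 2B 6,480.76 → $6,480; Unit G2 7,289.11 → $7,290; Unit PH1 4,080.13 → $4,080.
Totals: Unit 2B $3,650 + $6,480 = $10,130; Unit G2 $3,650 + $7,290 = $10,940; Unit PH1 $3,650 + $4,080 = $7,730.

Unit 2B: $10,130 · Unit G2: $10,940 · Unit PH1: $7,730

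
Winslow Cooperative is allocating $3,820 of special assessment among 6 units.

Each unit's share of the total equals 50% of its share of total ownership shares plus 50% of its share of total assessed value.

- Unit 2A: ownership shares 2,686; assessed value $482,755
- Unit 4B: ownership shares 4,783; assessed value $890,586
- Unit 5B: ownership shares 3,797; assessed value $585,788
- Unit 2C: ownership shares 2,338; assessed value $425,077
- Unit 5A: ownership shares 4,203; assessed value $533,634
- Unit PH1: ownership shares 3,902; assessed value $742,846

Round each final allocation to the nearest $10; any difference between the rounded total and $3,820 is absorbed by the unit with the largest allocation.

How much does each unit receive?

Totals — ownership shares 21,709, assessed value 3,660,686.
Composite weights (50% ownership shares + 50% assessed value): Unit 2A 0.1278; Unit 4B 0.2318; Unit 5B 0.1675; Unit 2C 0.1119; Unit 5A 0.1697; Unit PH1 0.1913.
Unrounded shares: Unit 2A 488.20; Unit 4B 885.49; Unit 5B 639.71; Unit 2C 427.49; Unit 5A 648.22; Unit PH1 730.89.
After rounding ($10): Unit 2A $490; Unit 4B $890; Unit 5B $640; Unit 2C $430; Unit 5A $650; Unit PH1 $730. Sum = $3,830.
Difference $3,820 − $3,830 = −$10 applied to largest allocation (Unit 4B): Unit 4B becomes $880.

Unit 2A: $490 | Unit 4B: $880 | Unit 5B: $640 | Unit 2C: $430 | Unit 5A: $650 | Unit PH1: $730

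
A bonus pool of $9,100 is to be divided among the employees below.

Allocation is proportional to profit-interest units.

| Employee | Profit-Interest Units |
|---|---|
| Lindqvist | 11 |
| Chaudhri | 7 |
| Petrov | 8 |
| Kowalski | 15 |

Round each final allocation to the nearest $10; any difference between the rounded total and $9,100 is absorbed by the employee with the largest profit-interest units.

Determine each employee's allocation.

Profit-interest units total: 11 + 7 + 8 + 15 = 41.
Pro-rata amounts: Lindqvist 2,441.46; Chaudhri 1,553.66; Petrov 1,775.61; Kowalski 3,329.27.
At nearest $10: Lindqvist $2,440; Chaudhri $1,550; Petrov $1,780; Kowalski $3,330. Sum = $9,100.
No rounding difference to absorb.

Lindqvist: $2,440; Chaudhri: $1,550; Petrov: $1,780; Kowalski: $3,330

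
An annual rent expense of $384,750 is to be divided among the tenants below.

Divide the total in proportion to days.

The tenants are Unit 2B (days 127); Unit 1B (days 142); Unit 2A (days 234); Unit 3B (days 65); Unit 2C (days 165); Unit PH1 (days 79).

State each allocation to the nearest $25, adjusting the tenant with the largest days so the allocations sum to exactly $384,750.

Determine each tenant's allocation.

Days total: 812.
Unrounded shares: Unit 2B 127/812 × $384,750 = 60,176.42; Unit 1B 142/812 × $384,750 = 67,283.87; Unit 2A 234/812 × $384,750 = 110,876.23; Unit 3B 65/812 × $384,750 = 30,798.95; Unit 2C 165/812 × $384,750 = 78,181.96; Unit PH1 79/812 × $384,750 = 37,432.57.
After rounding ($25): Unit 2B $60,175; Unit 1B $67,275; Unit 2A $110,875; Unit 3B $30,800; Unit 2C $78,175; Unit PH1 $37,425. Sum = $384,725.
Difference $384,750 − $384,725 = +$25 applied to largest days (Unit 2A): Unit 2A becomes $110,900.

Unit 2B: $60,175 · Unit 1B: $67,275 · Unit 2A: $110,900 · Unit 3B: $30,800 · Unit 2C: $78,175 · Unit PH1: $37,425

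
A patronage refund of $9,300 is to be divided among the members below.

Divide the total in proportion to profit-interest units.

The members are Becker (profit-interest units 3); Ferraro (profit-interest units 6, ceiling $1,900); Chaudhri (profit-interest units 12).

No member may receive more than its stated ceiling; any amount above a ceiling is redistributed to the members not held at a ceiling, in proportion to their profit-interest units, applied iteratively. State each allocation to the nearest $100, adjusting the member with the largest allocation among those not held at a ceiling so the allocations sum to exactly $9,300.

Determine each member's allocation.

Becker: $1,500 | Ferraro: $1,900 | Chaudhri: $5,900

Combined profit-interest units = 21.
Pro-rata shares before constraints: Becker 1,328.57; Ferraro 2,657.14; Chaudhri 5,314.29.
Held at cap: Ferraro ($1,900); balance $7,400 reallocated over remaining profit-interest units 15.
Redistributed shares: Becker 1,480.00 → $1,500; Chaudhri 5,920.00 → $5,900.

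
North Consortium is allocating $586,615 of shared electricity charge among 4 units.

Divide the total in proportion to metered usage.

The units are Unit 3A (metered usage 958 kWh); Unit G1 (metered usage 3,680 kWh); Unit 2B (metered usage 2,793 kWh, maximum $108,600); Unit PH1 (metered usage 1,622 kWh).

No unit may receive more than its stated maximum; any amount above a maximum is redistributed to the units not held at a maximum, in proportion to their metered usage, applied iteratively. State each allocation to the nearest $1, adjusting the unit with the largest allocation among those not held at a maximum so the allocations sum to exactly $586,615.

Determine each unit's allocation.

Combined metered usage = 9,053.
Proportional shares (ignoring caps): Unit 3A 62,076.35; Unit G1 238,456.11; Unit 2B 180,980.41; Unit PH1 105,102.12.
Capped: Unit 2B ($108,600); remaining pool $478,015 reallocated over remaining metered usage 6,260.
Redistributed shares: Unit 3A 73,153.09 → $73,153; Unit G1 281,005.62 → $281,006; Unit PH1 123,856.28 → $123,856.

Unit 3A: $73,153; Unit G1: $281,006; Unit 2B: $108,600; Unit PH1: $123,856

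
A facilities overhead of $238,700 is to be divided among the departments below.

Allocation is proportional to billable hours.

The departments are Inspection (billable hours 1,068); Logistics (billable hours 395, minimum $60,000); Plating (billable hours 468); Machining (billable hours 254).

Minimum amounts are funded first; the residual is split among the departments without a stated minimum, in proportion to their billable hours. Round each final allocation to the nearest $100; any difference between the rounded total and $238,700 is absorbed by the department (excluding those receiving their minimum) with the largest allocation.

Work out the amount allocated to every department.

Fund the minimums — Logistics $60,000. Balance $178,700.
Balance split over remaining billable hours 1,790: Inspection 106,621.01 → $106,600; Plating 46,721.56 → $46,700; Machining 25,357.43 → $25,400.

Inspection: $106,600; Logistics: $60,000; Plating: $46,700; Machining: $25,400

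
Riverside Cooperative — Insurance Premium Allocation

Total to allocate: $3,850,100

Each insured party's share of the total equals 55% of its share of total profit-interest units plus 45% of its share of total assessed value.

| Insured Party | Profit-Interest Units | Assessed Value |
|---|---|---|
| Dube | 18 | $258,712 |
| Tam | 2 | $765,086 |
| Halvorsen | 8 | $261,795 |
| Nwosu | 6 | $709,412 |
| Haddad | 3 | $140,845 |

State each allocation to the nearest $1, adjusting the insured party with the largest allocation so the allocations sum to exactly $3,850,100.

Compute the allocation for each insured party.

Profit-interest units total 37; assessed value total 2,135,850.
Combined weights (55% profit-interest units + 45% assessed value): Dube 0.3221; Tam 0.1909; Halvorsen 0.1741; Nwosu 0.2387; Haddad 0.0743.
Raw shares: Dube 1,240,022.22; Tam 735,079.95; Halvorsen 670,210.91; Nwosu 918,843.54; Haddad 285,943.39.
Rounded to nearest $1: Dube $1,240,022; Tam $735,080; Halvorsen $670,211; Nwosu $918,844; Haddad $285,943. Sum = $3,850,100.
Sum already equals the total — no adjustment.

Dube: $1,240,022 | Tam: $735,080 | Halvorsen: $670,211 | Nwosu: $918,844 | Haddad: $285,943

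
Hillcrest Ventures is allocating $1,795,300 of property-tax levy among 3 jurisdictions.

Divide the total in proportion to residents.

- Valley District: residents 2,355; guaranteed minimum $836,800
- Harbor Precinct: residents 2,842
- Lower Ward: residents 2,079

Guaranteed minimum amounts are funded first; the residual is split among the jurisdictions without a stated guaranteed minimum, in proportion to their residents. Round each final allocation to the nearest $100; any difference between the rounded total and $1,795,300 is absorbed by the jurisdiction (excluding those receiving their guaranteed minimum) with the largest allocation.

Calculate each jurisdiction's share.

Fund the minimums — Valley District $836,800. Remaining pool $958,500.
Remaining pool split over remaining residents 4,921: Harbor Precinct 553,557.61 → $553,600; Lower Ward 404,942.39 → $404,900.

Valley District: $836,800; Harbor Precinct: $553,600; Lower Ward: $404,900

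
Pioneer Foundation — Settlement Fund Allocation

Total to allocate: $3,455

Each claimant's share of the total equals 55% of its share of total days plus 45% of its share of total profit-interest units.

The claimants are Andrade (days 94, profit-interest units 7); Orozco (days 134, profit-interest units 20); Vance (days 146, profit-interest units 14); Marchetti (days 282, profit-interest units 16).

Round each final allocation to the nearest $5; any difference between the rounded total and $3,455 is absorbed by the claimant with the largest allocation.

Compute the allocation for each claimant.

Days total 656; profit-interest units total 57.
Composite weights (55% days + 45% profit-interest units): Andrade 0.1341; Orozco 0.2702; Vance 0.2329; Marchetti 0.3627.
Unrounded shares: Andrade 463.23; Orozco 933.69; Vance 804.79; Marchetti 1,253.30.
After rounding ($5): Andrade $465; Orozco $935; Vance $805; Marchetti $1,255. Sum = $3,460.
Difference $3,455 − $3,460 = −$5 applied to largest allocation (Marchetti): Marchetti becomes $1,250.

Andrade: $465 · Orozco: $935 · Vance: $805 · Marchetti: $1,250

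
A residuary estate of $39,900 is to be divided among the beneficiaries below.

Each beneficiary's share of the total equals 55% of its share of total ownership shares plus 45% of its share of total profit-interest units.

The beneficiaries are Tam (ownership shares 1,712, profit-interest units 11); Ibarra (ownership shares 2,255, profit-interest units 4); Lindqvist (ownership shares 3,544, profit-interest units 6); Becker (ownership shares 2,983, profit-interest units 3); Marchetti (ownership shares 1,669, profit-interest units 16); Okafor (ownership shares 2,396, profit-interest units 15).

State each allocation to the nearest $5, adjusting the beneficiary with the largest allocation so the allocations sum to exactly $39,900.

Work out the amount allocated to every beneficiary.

Ownership shares total 14,559; profit-interest units total 55.
Composite weights (55% ownership shares + 45% profit-interest units): Tam 0.1547; Ibarra 0.1179; Lindqvist 0.1830; Becker 0.1372; Marchetti 0.1940; Okafor 0.2132.
Pro-rata amounts: Tam 6,171.52; Ibarra 4,704.81; Lindqvist 7,300.65; Becker 5,475.68; Marchetti 7,738.98; Okafor 8,508.35.
At nearest $5: Tam $6,170; Ibarra $4,705; Lindqvist $7,300; Becker $5,475; Marchetti $7,740; Okafor $8,510. Sum = $39,900.
Sum already equals the total — no adjustment.

Tam: $6,170; Ibarra: $4,705; Lindqvist: $7,300; Becker: $5,475; Marchetti: $7,740; Okafor: $8,510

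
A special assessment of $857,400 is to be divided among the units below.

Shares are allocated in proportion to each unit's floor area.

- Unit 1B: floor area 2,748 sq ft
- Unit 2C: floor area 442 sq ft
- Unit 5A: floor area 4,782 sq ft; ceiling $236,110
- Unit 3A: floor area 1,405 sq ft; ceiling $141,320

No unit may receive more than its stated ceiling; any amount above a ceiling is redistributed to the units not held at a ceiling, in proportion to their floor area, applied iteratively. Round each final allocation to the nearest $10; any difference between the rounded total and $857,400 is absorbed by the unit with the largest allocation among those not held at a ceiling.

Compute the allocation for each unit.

Combined floor area = 9,377.
Proportional shares (ignoring caps): Unit 1B 251,267.48; Unit 2C 40,414.93; Unit 5A 437,249.31; Unit 3A 128,468.27.
Cap binds for Unit 5A ($236,110); remaining pool $621,290 reallocated over remaining floor area 4,595.
Cap binds for Unit 3A ($141,320); remaining pool $479,970 reallocated over remaining floor area 3,190.
Redistributed shares: Unit 1B 413,466.32 → $413,470; Unit 2C 66,503.68 → $66,500.

Unit 1B: $413,470; Unit 2C: $66,500; Unit 5A: $236,110; Unit 3A: $141,320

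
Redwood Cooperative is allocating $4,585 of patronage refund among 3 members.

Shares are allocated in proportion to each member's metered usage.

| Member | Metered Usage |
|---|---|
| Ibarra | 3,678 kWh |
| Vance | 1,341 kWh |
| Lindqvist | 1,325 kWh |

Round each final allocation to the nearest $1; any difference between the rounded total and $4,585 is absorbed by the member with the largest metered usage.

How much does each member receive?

Ibarra: $2,658 | Vance: $969 | Lindqvist: $958

Sum of metered usage: 3,678 + 1,341 + 1,325 = 6,344.
Unrounded shares: Ibarra 2,658.20; Vance 969.18; Lindqvist 957.62.
Rounded to nearest $1: Ibarra $2,658; Vance $969; Lindqvist $958. Sum = $4,585.
Sum already equals the total — no adjustment.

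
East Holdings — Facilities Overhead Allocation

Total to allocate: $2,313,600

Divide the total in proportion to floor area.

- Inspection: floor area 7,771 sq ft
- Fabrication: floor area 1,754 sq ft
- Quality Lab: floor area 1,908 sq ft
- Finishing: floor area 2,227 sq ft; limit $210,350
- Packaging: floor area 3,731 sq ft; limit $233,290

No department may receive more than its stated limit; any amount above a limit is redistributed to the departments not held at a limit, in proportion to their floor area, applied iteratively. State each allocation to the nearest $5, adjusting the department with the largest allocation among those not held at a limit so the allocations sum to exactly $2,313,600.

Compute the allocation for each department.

Inspection: $1,271,010 · Fabrication: $286,880 · Quality Lab: $312,070 · Finishing: $210,350 · Packaging: $233,290

Total floor area = 17,391.
Proportional shares (ignoring caps): Inspection 1,033,809.76; Fabrication 233,342.21; Quality Lab 253,829.50; Finishing 296,267.45; Packaging 496,351.08.
Cap binds for Finishing ($210,350), Packaging ($233,290); residual $1,869,960 reallocated over remaining floor area 11,433.
Remaining shares: Inspection 1,271,010.16 → $1,271,010; Fabrication 286,880.94 → $286,880; Quality Lab 312,068.90 → $312,070.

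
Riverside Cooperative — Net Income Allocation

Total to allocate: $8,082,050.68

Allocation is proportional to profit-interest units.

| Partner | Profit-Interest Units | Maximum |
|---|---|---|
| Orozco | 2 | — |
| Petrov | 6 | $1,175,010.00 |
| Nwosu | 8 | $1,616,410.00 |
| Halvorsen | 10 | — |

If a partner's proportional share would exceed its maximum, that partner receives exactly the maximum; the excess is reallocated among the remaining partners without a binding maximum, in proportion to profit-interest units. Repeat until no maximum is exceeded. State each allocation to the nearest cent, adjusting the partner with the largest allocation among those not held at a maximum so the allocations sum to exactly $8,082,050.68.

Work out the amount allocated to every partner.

Combined profit-interest units = 26.
Proportional shares (ignoring caps): Orozco 621,696.2062; Petrov 1,865,088.6185; Nwosu 2,486,784.8246; Halvorsen 3,108,481.0308.
Capped: Petrov ($1,175,010.00), Nwosu ($1,616,410.00); remaining pool $5,290,630.68 reallocated over remaining profit-interest units 12.
Redistributed shares: Orozco 881,771.7800 → $881,771.78; Halvorsen 4,408,858.9000 → $4,408,858.90.

Orozco: $881,771.78 | Petrov: $1,175,010.00 | Nwosu: $1,616,410.00 | Halvorsen: $4,408,858.90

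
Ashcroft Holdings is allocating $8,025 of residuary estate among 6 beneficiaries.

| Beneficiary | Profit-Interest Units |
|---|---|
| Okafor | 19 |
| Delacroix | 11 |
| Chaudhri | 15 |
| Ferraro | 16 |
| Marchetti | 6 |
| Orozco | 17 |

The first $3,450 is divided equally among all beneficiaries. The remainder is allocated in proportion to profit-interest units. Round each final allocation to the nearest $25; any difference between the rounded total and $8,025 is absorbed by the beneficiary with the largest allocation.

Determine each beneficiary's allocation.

$3,450 shared equally gives $575 per beneficiary.
Remainder $4,575 by profit-interest units (total 84): Okafor 1,034.82 → $1,025; Delacroix 599.11 → $600; Chaudhri 816.96 → $825; Ferraro 871.43 → $875; Marchetti 326.79 → $325; Orozco 925.89 → $925.
Totals: Okafor $575 + $1,025 = $1,600; Delacroix $575 + $600 = $1,175; Chaudhri $575 + $825 = $1,400; Ferraro $575 + $875 = $1,450; Marchetti $575 + $325 = $900; Orozco $575 + $925 = $1,500.

Okafor: $1,600 · Delacroix: $1,175 · Chaudhri: $1,400 · Ferraro: $1,450 · Marchetti: $900 · Orozco: $1,500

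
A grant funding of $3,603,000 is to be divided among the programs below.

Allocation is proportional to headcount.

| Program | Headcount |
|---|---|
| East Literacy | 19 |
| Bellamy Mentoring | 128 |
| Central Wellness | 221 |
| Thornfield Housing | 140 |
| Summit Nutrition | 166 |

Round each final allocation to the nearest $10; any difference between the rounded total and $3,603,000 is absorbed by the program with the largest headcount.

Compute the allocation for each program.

East Literacy: $101,570 · Bellamy Mentoring: $684,250 · Central Wellness: $1,181,390 · Thornfield Housing: $748,400 · Summit Nutrition: $887,390

Headcount total: 674.
Proportional shares: East Literacy 19/674 × $3,603,000 = 101,568.25; Bellamy Mentoring 128/674 × $3,603,000 = 684,249.26; Central Wellness 221/674 × $3,603,000 = 1,181,399.11; Thornfield Housing 140/674 × $3,603,000 = 748,397.63; Summit Nutrition 166/674 × $3,603,000 = 887,385.76.
After rounding ($10): East Literacy $101,570; Bellamy Mentoring $684,250; Central Wellness $1,181,400; Thornfield Housing $748,400; Summit Nutrition $887,390. Sum = $3,603,010.
Difference $3,603,000 − $3,603,010 = −$10 applied to largest headcount (Central Wellness): Central Wellness becomes $1,181,390.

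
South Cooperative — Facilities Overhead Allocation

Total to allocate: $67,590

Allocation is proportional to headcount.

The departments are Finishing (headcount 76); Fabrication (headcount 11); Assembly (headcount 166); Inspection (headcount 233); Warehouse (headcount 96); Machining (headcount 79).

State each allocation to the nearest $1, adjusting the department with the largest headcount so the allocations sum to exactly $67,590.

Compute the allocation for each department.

Finishing: $7,771; Fabrication: $1,125; Assembly: $16,974; Inspection: $23,826; Warehouse: $9,816; Machining: $8,078

Headcount total: 76 + 11 + 166 + 233 + 96 + 79 = 661.
Raw shares: Finishing 7,771.32; Fabrication 1,124.80; Assembly 16,974.19; Inspection 23,825.22; Warehouse 9,816.40; Machining 8,078.08.
After rounding ($1): Finishing $7,771; Fabrication $1,125; Assembly $16,974; Inspection $23,825; Warehouse $9,816; Machining $8,078. Sum = $67,589.
Difference $67,590 − $67,589 = +$1 applied to largest headcount (Inspection): Inspection becomes $23,826.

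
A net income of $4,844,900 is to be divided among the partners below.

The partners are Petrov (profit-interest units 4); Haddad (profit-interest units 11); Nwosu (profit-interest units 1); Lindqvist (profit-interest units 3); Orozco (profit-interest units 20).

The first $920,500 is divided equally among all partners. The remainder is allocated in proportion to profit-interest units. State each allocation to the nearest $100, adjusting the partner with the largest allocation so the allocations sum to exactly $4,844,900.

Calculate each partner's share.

Petrov: $586,600 · Haddad: $1,291,000 · Nwosu: $284,700 · Lindqvist: $486,000 · Orozco: $2,196,600

Equal tier: $920,500 ÷ 5 = $184,100 apiece.
Remainder $3,924,400 by profit-interest units (total 39): Petrov 402,502.56 → $402,500; Haddad 1,106,882.05 → $1,106,900; Nwosu 100,625.64 → $100,600; Lindqvist 301,876.92 → $301,900; Orozco 2,012,512.82 → $2,012,500.
Totals: Petrov $184,100 + $402,500 = $586,600; Haddad $184,100 + $1,106,900 = $1,291,000; Nwosu $184,100 + $100,600 = $284,700; Lindqvist $184,100 + $301,900 = $486,000; Orozco $184,100 + $2,012,500 = $2,196,600.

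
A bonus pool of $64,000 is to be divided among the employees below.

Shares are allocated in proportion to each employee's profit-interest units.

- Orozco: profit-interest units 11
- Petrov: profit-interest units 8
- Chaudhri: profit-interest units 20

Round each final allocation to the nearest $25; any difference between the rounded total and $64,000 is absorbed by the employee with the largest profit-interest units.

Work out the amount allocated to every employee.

Sum of profit-interest units: 11 + 8 + 20 = 39.
Proportional shares: Orozco 18,051.28; Petrov 13,128.21; Chaudhri 32,820.51.
Rounded to nearest $25: Orozco $18,050; Petrov $13,125; Chaudhri $32,825. Sum = $64,000.
No rounding difference to absorb.

Orozco: $18,050 · Petrov: $13,125 · Chaudhri: $32,825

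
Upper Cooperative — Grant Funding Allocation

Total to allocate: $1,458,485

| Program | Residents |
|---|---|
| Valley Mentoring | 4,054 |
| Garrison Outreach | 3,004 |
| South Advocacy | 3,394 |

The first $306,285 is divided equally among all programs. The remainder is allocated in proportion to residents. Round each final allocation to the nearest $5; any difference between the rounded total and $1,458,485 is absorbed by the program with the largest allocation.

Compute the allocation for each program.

Valley Mentoring: $548,995 | Garrison Outreach: $433,250 | South Advocacy: $476,240

$306,285 shared equally gives $102,095 per program.
Remainder $1,152,200 by residents (total 10,452): Valley Mentoring 446,901.91 → $446,900; Garrison Outreach 331,152.77 → $331,155; South Advocacy 374,145.31 → $374,145.
Totals: Valley Mentoring $102,095 + $446,900 = $548,995; Garrison Outreach $102,095 + $331,155 = $433,250; South Advocacy $102,095 + $374,145 = $476,240.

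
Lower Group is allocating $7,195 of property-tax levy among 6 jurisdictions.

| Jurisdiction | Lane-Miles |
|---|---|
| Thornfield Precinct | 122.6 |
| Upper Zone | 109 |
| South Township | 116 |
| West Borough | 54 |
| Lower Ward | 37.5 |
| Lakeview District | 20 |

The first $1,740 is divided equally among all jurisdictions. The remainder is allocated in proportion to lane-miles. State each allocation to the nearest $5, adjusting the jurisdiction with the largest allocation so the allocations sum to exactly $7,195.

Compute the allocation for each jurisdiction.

Thornfield Precinct: $1,745; Upper Zone: $1,585; South Township: $1,670; West Borough: $930; Lower Ward: $735; Lakeview District: $530

Equal tier: $1,740 ÷ 6 = $290 apiece.
Remainder $5,455 by lane-miles (total 459.1): Thornfield Precinct 1,456.73 → $1,455; Upper Zone 1,295.13 → $1,295; South Township 1,378.31 → $1,380; West Borough 641.62 → $640; Lower Ward 445.57 → $445; Lakeview District 237.64 → $240.
Totals: Thornfield Precinct $290 + $1,455 = $1,745; Upper Zone $290 + $1,295 = $1,585; South Township $290 + $1,380 = $1,670; West Borough $290 + $640 = $930; Lower Ward $290 + $445 = $735; Lakeview District $290 + $240 = $530.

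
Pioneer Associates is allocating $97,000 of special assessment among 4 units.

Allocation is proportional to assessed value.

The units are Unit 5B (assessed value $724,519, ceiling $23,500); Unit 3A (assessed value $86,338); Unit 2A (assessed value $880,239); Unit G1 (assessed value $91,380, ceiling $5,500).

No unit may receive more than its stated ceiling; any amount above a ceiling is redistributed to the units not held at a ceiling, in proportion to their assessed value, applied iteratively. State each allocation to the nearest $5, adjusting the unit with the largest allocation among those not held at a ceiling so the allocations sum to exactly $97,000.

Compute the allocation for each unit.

Combined assessed value = 1,782,476.
Unconstrained shares: Unit 5B 39,427.37; Unit 3A 4,698.40; Unit 2A 47,901.45; Unit G1 4,972.78.
Capped: Unit 5B ($23,500); balance $73,500 reallocated over remaining assessed value 1,057,957.
Capped: Unit G1 ($5,500); balance $68,000 reallocated over remaining assessed value 966,577.
Redistributed shares: Unit 3A 6,074.00 → $6,075; Unit 2A 61,926.00 → $61,925.

Unit 5B: $23,500; Unit 3A: $6,075; Unit 2A: $61,925; Unit G1: $5,500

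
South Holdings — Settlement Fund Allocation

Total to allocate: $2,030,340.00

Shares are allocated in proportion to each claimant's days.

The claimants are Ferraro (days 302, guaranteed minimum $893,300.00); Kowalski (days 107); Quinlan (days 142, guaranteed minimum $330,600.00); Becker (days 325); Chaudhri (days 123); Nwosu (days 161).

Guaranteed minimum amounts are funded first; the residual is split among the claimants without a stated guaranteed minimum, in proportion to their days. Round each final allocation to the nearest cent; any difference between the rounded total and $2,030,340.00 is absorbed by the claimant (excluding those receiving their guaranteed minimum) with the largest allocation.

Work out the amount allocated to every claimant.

Fund the minimums — Ferraro $893,300.00; Quinlan $330,600.00. Balance $806,440.00.
Balance split over remaining days 716: Kowalski 120,515.4749 → $120,515.47; Becker 366,051.6760 → $366,051.68; Chaudhri 138,536.4804 → $138,536.48; Nwosu 181,336.3687 → $181,336.37.

Ferraro: $893,300.00 | Kowalski: $120,515.47 | Quinlan: $330,600.00 | Becker: $366,051.68 | Chaudhri: $138,536.48 | Nwosu: $181,336.37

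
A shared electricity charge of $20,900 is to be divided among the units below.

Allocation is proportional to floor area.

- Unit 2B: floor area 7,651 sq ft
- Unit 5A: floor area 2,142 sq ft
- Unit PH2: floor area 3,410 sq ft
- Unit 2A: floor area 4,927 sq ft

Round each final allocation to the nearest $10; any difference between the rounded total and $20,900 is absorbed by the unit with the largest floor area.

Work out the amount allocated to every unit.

Unit 2B: $8,820; Unit 5A: $2,470; Unit PH2: $3,930; Unit 2A: $5,680

Combined floor area = 7,651 + 2,142 + 3,410 + 4,927 = 18,130.
Pro-rata amounts: Unit 2B 8,819.96; Unit 5A 2,469.27; Unit PH2 3,931.00; Unit 2A 5,679.77.
At nearest $10: Unit 2B $8,820; Unit 5A $2,470; Unit PH2 $3,930; Unit 2A $5,680. Sum = $20,900.
No rounding difference to absorb.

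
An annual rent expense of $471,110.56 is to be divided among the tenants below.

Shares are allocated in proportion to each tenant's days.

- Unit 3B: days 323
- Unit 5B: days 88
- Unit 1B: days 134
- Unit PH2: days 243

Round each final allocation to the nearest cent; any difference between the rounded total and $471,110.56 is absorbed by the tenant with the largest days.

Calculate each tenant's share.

Total days = 323 + 88 + 134 + 243 = 788.
Raw shares: Unit 3B 193,107.5011; Unit 5B 52,611.3316; Unit 1B 80,112.7094; Unit PH2 145,279.0179.
Rounded to nearest cent: Unit 3B $193,107.50; Unit 5B $52,611.33; Unit 1B $80,112.71; Unit PH2 $145,279.02. Sum = $471,110.56.
No rounding difference to absorb.

Unit 3B: $193,107.50; Unit 5B: $52,611.33; Unit 1B: $80,112.71; Unit PH2: $145,279.02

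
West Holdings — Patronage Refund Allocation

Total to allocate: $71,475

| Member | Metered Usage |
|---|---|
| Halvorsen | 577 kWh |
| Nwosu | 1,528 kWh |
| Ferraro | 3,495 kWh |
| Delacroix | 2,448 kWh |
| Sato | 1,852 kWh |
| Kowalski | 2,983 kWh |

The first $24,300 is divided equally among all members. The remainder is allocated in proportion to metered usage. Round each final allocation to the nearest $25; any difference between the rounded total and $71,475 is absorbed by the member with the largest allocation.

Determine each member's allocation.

First tranche $24,300 split equally: $4,050 each.
Remainder $47,175 by metered usage (total 12,883): Halvorsen 2,112.86 → $2,125; Nwosu 5,595.23 → $5,600; Ferraro 12,798.00 → $12,800; Delacroix 8,964.09 → $8,975; Sato 6,781.66 → $6,775; Kowalski 10,923.16 → $10,925.
Rounding difference −$25 on remainder applied to Ferraro.
Totals: Halvorsen $4,050 + $2,125 = $6,175; Nwosu $4,050 + $5,600 = $9,650; Ferraro $4,050 + $12,775 = $16,825; Delacroix $4,050 + $8,975 = $13,025; Sato $4,050 + $6,775 = $10,825; Kowalski $4,050 + $10,925 = $14,975.

Halvorsen: $6,175 · Nwosu: $9,650 · Ferraro: $16,825 · Delacroix: $13,025 · Sato: $10,825 · Kowalski: $14,975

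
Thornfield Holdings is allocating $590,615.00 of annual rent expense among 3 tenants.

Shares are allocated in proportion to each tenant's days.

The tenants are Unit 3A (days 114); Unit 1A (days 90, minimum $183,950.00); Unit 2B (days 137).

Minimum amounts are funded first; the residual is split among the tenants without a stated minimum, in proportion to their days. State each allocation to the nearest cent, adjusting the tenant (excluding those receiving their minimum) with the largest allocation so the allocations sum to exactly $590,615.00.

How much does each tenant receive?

Fund the minimums — Unit 1A $183,950.00. Residual $406,665.00.
Residual split over remaining days 251: Unit 3A 184,700.4382 → $184,700.44; Unit 2B 221,964.5618 → $221,964.56.

Unit 3A: $184,700.44 · Unit 1A: $183,950.00 · Unit 2B: $221,964.56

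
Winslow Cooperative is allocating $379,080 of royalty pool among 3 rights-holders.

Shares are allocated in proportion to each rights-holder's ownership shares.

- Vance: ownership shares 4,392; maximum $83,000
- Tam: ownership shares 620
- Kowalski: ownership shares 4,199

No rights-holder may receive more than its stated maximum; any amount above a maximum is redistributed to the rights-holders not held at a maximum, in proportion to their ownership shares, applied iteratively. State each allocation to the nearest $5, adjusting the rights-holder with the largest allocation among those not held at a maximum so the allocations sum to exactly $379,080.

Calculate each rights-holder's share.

Vance: $83,000 · Tam: $38,095 · Kowalski: $257,985

Sum of ownership shares: 9,211.
Unconstrained shares: Vance 180,753.38; Tam 25,516.19; Kowalski 172,810.44.
Held at cap: Vance ($83,000); residual $296,080 reallocated over remaining ownership shares 4,819.
Redistributed shares: Tam 38,092.88 → $38,095; Kowalski 257,987.12 → $257,985.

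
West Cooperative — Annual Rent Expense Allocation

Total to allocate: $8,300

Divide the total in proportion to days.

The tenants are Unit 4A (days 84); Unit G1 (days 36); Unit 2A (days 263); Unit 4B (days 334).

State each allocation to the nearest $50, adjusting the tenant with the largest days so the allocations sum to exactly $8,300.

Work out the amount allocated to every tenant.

Sum of days: 717.
Raw shares: Unit 4A 84/717 × $8,300 = 972.38; Unit G1 36/717 × $8,300 = 416.74; Unit 2A 263/717 × $8,300 = 3,044.49; Unit 4B 334/717 × $8,300 = 3,866.39.
At nearest $50: Unit 4A $950; Unit G1 $400; Unit 2A $3,050; Unit 4B $3,850. Sum = $8,250.
Difference $8,300 − $8,250 = +$50 applied to largest days (Unit 4B): Unit 4B becomes $3,900.

Unit 4A: $950; Unit G1: $400; Unit 2A: $3,050; Unit 4B: $3,900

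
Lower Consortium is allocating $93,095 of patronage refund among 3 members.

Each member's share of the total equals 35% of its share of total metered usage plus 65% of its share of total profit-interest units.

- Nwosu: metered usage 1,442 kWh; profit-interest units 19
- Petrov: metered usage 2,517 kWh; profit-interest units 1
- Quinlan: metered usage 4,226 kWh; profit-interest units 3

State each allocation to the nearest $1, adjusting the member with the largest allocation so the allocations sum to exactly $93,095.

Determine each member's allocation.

Nwosu: $55,728; Petrov: $12,651; Quinlan: $24,716

Metered usage total 8,185; profit-interest units total 23.
Blended shares (35% metered usage + 65% profit-interest units): Nwosu 0.5986; Petrov 0.1359; Quinlan 0.2655.
Pro-rata amounts: Nwosu 55,728.35; Petrov 12,650.74; Quinlan 24,715.91.
Rounded to nearest $1: Nwosu $55,728; Petrov $12,651; Quinlan $24,716. Sum = $93,095.
No rounding difference to absorb.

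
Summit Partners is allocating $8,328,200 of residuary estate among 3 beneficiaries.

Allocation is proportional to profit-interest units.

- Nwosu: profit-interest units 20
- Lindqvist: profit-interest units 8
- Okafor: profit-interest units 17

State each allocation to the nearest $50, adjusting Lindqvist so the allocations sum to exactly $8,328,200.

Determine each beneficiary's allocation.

Nwosu: $3,701,400; Lindqvist: $1,480,600; Okafor: $3,146,200

Total profit-interest units = 45.
Unrounded shares: Nwosu 20/45 × $8,328,200 = 3,701,422.22; Lindqvist 8/45 × $8,328,200 = 1,480,568.89; Okafor 17/45 × $8,328,200 = 3,146,208.89.
Rounded to nearest $50: Nwosu $3,701,400; Lindqvist $1,480,550; Okafor $3,146,200. Sum = $8,328,150.
Difference $8,328,200 − $8,328,150 = +$50 applied to Lindqvist: Lindqvist becomes $1,480,600.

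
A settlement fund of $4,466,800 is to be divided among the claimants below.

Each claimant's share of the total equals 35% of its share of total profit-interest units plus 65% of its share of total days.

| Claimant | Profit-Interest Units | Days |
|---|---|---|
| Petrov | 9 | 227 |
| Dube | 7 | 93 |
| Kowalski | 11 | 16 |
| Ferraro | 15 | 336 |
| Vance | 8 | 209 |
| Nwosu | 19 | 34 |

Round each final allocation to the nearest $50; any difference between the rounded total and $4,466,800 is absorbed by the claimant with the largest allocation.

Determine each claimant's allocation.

Totals — profit-interest units 69, days 915.
Composite weights (35% profit-interest units + 65% days): Petrov 0.2069; Dube 0.1016; Kowalski 0.0672; Ferraro 0.3148; Vance 0.1890; Nwosu 0.1205.
Proportional shares: Petrov 924,221.14; Dube 453,705.47; Kowalski 300,004.68; Ferraro 1,406,039.12; Vance 844,447.00; Nwosu 538,382.59.
At nearest $50: Petrov $924,200; Dube $453,700; Kowalski $300,000; Ferraro $1,406,050; Vance $844,450; Nwosu $538,400. Sum = $4,466,800.
No rounding difference to absorb.

Petrov: $924,200; Dube: $453,700; Kowalski: $300,000; Ferraro: $1,406,050; Vance: $844,450; Nwosu: $538,400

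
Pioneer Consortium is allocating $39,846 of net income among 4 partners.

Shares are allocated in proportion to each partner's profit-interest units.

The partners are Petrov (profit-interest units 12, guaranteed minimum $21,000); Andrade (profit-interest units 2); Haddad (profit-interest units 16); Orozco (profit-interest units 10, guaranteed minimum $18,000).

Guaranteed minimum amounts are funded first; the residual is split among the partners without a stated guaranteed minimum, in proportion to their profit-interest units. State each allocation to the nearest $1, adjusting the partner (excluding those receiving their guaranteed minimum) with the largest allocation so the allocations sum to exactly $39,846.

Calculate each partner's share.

Guaranteed amounts: Petrov $21,000; Orozco $18,000. Residual $846.
Residual split over remaining profit-interest units 18: Andrade 94.00 → $94; Haddad 752.00 → $752.

Petrov: $21,000 | Andrade: $94 | Haddad: $752 | Orozco: $18,000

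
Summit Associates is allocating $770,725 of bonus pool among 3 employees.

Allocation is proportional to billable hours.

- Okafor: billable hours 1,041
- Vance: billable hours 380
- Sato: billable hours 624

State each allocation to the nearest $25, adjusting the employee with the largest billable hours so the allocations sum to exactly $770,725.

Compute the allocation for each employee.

Okafor: $392,325; Vance: $143,225; Sato: $235,175

Billable hours total: 1,041 + 380 + 624 = 2,045.
Pro-rata amounts: Okafor 392,334.83; Vance 143,215.40; Sato 235,174.77.
Rounded to nearest $25: Okafor $392,325; Vance $143,225; Sato $235,175. Sum = $770,725.
No rounding difference to absorb.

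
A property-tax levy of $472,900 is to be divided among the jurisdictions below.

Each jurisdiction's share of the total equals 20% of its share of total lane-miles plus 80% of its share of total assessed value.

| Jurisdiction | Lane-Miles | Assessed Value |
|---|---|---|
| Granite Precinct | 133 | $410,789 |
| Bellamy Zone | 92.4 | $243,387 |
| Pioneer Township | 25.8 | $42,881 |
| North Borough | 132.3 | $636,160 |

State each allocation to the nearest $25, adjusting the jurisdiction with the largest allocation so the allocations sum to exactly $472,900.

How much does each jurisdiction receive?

Granite Precinct: $149,375 · Bellamy Zone: $91,850 · Pioneer Township: $18,525 · North Borough: $213,150

Lane-miles total 383.5; assessed value total 1,333,217.
Blended shares (20% lane-miles + 80% assessed value): Granite Precinct 0.3159; Bellamy Zone 0.1942; Pioneer Township 0.0392; North Borough 0.4507.
Proportional shares: Granite Precinct 149,368.33; Bellamy Zone 91,852.64; Pioneer Township 18,531.00; North Borough 213,148.04.
After rounding ($25): Granite Precinct $149,375; Bellamy Zone $91,850; Pioneer Township $18,525; North Borough $213,150. Sum = $472,900.
Rounded total matches; no reconciliation needed.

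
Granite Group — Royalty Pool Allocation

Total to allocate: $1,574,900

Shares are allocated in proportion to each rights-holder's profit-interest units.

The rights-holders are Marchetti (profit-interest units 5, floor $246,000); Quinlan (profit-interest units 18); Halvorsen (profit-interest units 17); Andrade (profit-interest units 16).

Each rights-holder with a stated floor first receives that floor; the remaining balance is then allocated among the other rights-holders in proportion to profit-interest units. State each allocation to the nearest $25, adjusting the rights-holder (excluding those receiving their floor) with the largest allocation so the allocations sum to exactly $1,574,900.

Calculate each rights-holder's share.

Guaranteed amounts: Marchetti $246,000. Remaining pool $1,328,900.
Remaining pool split over remaining profit-interest units 51: Quinlan 469,023.53 → $469,025; Halvorsen 442,966.67 → $442,975; Andrade 416,909.80 → $416,900.

Marchetti: $246,000; Quinlan: $469,025; Halvorsen: $442,975; Andrade: $416,900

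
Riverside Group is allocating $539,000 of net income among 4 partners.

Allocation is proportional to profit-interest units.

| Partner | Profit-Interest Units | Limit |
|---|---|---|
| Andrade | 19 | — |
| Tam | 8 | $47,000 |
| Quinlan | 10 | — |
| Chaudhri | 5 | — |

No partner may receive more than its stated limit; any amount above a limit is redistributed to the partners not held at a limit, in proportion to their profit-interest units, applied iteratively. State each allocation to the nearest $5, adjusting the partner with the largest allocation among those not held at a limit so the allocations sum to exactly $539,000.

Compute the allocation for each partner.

Total profit-interest units = 42.
Unconstrained shares: Andrade 243,833.33; Tam 102,666.67; Quinlan 128,333.33; Chaudhri 64,166.67.
Capped: Tam ($47,000); balance $492,000 reallocated over remaining profit-interest units 34.
Remaining shares: Andrade 274,941.18 → $274,940; Quinlan 144,705.88 → $144,705; Chaudhri 72,352.94 → $72,355.

Andrade: $274,940 · Tam: $47,000 · Quinlan: $144,705 · Chaudhri: $72,355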